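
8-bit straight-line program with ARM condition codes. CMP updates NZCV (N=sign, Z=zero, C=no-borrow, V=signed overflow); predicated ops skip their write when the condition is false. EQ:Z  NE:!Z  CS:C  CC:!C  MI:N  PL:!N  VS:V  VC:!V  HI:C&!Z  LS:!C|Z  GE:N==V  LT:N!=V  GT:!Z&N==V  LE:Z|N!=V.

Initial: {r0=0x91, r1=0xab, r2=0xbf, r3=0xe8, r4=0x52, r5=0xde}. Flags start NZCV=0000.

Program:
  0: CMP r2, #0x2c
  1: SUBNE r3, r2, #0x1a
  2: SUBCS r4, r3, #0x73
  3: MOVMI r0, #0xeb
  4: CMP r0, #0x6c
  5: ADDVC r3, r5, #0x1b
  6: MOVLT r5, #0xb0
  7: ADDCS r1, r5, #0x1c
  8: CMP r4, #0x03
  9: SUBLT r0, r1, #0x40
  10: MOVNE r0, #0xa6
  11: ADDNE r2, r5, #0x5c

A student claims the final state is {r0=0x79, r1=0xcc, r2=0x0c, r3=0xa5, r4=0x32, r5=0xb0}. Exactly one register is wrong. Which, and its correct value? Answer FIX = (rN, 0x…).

[0] flags=1010 → (cmp)
[1] flags=1010 NE?T → r3=0xa5
[2] flags=1010 CS?T → r4=0x32
[3] flags=1010 MI?T → r0=0xeb
[4] flags=0011 → (cmp)
[5] flags=0011 VC?F → skip
[6] flags=0011 LT?T → r5=0xb0
[7] flags=0011 CS?T → r1=0xcc
[8] flags=0010 → (cmp)
[9] flags=0010 LT?F → skip
[10] flags=0010 NE?T → r0=0xa6
[11] flags=0010 NE?T → r2=0x0c

FIX = (r0, 0xa6)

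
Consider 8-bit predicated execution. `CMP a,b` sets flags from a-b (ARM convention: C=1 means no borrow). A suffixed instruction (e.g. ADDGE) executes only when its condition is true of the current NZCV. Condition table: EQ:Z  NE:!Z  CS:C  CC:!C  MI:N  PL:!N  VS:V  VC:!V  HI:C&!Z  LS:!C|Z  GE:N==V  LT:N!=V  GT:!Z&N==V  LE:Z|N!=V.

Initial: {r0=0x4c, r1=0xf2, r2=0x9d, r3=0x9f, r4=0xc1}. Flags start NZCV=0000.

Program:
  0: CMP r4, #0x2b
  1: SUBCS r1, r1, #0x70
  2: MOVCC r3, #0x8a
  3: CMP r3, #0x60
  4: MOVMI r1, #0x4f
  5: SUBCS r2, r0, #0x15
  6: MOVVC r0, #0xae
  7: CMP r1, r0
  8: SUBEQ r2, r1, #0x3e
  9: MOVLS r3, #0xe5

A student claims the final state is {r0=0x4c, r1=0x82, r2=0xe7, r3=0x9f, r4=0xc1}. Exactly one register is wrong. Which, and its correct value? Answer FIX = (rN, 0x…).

0: ✓ CMP  NZCV=1010
1: ✓ SUBCS  r1←0x82
2: · MOVCC
3: ✓ CMP  NZCV=0011
4: · MOVMI
5: ✓ SUBCS  r2←0x37
6: · MOVVC
7: ✓ CMP  NZCV=0011
8: · SUBEQ
9: · MOVLS

FIX = (r2, 0x37)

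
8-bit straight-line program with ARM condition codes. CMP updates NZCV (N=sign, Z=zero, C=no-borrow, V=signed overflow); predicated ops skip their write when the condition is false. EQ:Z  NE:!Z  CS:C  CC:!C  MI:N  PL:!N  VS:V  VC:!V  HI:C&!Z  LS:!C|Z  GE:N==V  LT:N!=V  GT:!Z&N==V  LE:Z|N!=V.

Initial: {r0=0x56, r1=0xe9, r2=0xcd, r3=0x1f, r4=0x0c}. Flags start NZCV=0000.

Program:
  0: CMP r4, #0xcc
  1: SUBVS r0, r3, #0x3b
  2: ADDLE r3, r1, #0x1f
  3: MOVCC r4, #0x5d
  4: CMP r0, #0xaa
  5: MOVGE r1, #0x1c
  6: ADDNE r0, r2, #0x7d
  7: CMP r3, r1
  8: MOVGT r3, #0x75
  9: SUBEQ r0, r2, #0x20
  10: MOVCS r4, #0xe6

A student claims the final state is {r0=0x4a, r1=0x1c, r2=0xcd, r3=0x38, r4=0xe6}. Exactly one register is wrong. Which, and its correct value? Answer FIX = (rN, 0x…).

0: ✓ CMP  NZCV=0000
1: · SUBVS
2: · ADDLE
3: ✓ MOVCC  r4←0x5d
4: ✓ CMP  NZCV=1001
5: ✓ MOVGE  r1←0x1c
6: ✓ ADDNE  r0←0x4a
7: ✓ CMP  NZCV=0010
8: ✓ MOVGT  r3←0x75
9: · SUBEQ
10: ✓ MOVCS  r4←0xe6

FIX = (r3, 0x75)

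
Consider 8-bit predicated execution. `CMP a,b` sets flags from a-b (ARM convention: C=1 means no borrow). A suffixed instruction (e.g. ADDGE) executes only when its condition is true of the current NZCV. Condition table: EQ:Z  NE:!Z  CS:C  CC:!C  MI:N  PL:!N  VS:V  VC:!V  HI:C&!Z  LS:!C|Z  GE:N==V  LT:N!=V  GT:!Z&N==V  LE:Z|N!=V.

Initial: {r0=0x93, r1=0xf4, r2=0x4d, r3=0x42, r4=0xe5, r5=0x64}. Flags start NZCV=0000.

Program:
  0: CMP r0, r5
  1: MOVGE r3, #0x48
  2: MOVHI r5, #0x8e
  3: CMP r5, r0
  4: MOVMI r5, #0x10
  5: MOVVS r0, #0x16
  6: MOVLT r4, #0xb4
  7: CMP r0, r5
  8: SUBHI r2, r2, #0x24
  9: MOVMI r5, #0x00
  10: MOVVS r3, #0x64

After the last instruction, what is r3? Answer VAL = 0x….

VAL = 0x42

0: ✓ CMP  NZCV=0011
1: · MOVGE
2: ✓ MOVHI  r5←0x8e
3: ✓ CMP  NZCV=1000
4: ✓ MOVMI  r5←0x10
5: · MOVVS
6: ✓ MOVLT  r4←0xb4
7: ✓ CMP  NZCV=1010
8: ✓ SUBHI  r2←0x29
9: ✓ MOVMI  r5←0x00
10: · MOVVS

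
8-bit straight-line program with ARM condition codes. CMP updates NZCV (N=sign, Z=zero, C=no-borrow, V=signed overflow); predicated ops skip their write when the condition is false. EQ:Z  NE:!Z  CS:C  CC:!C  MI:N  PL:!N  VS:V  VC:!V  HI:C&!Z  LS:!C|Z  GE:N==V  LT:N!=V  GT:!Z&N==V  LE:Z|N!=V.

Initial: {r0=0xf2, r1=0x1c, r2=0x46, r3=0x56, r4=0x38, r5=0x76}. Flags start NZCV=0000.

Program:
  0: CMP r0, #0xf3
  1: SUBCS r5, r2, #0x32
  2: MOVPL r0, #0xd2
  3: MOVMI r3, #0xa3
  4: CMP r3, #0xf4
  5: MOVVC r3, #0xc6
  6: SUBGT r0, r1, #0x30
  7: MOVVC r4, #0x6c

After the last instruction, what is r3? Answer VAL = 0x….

0: ✓ CMP  NZCV=1000
1: · SUBCS
2: · MOVPL
3: ✓ MOVMI  r3←0xa3
4: ✓ CMP  NZCV=1000
5: ✓ MOVVC  r3←0xc6
6: · SUBGT
7: ✓ MOVVC  r4←0x6c

VAL = 0xc6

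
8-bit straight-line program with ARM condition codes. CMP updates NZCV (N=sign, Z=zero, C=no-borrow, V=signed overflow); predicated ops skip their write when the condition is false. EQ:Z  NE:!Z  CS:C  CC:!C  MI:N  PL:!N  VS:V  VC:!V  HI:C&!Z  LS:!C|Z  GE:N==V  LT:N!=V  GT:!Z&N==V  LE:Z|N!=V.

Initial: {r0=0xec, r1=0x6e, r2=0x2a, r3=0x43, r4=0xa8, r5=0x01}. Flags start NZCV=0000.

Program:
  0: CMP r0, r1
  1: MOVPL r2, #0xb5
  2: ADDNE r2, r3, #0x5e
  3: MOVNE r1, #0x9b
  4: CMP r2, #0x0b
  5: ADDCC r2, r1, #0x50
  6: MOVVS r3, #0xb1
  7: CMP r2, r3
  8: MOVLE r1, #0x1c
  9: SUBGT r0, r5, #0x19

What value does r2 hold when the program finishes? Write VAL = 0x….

VAL = 0xa1

[0] flags=0011 → (cmp)
[1] flags=0011 PL?T → r2=0xb5
[2] flags=0011 NE?T → r2=0xa1
[3] flags=0011 NE?T → r1=0x9b
[4] flags=1010 → (cmp)
[5] flags=1010 CC?F → skip
[6] flags=1010 VS?F → skip
[7] flags=0011 → (cmp)
[8] flags=0011 LE?T → r1=0x1c
[9] flags=0011 GT?F → skip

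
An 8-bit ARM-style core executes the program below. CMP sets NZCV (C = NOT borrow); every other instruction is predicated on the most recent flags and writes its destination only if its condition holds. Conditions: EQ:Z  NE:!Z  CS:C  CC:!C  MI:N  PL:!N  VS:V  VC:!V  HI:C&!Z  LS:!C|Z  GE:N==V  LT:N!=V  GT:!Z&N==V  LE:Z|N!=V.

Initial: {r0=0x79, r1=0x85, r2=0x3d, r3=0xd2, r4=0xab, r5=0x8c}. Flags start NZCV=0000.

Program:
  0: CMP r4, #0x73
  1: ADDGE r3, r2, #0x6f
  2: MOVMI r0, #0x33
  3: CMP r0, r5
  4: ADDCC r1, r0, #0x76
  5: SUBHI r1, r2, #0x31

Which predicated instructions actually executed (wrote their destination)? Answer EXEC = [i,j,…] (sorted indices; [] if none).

[0] flags=0011 → (cmp)
[1] flags=0011 GE?F → skip
[2] flags=0011 MI?F → skip
[3] flags=1001 → (cmp)
[4] flags=1001 CC?T → r1=0xef
[5] flags=1001 HI?F → skip

EXEC = [4]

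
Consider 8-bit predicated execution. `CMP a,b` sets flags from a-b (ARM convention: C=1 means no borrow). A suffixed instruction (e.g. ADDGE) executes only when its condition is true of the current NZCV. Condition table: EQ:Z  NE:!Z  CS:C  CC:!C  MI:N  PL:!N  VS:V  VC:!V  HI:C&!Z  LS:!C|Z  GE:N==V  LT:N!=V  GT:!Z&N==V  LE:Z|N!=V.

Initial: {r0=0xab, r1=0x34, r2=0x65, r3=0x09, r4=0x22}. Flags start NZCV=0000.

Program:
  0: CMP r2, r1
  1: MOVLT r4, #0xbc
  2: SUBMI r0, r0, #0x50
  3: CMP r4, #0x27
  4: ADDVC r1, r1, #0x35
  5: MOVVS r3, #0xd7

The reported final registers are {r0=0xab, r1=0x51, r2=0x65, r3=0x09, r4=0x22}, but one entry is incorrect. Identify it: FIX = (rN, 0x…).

0: ✓ CMP  NZCV=0010
1: · MOVLT
2: · SUBMI
3: ✓ CMP  NZCV=1000
4: ✓ ADDVC  r1←0x69
5: · MOVVS

FIX = (r1, 0x69)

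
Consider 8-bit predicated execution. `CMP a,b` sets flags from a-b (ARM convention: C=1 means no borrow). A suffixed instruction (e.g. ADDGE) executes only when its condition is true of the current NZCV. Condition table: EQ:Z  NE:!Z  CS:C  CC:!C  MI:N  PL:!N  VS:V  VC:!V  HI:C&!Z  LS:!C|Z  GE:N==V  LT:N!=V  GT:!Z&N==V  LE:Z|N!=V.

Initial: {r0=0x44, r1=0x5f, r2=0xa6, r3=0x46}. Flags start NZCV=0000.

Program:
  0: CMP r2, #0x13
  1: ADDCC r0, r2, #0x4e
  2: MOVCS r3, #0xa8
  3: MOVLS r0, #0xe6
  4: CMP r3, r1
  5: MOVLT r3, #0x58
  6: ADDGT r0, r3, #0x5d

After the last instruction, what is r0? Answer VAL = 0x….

0: ✓ CMP  NZCV=1010
1: · ADDCC
2: ✓ MOVCS  r3←0xa8
3: · MOVLS
4: ✓ CMP  NZCV=0011
5: ✓ MOVLT  r3←0x58
6: · ADDGT

VAL = 0x44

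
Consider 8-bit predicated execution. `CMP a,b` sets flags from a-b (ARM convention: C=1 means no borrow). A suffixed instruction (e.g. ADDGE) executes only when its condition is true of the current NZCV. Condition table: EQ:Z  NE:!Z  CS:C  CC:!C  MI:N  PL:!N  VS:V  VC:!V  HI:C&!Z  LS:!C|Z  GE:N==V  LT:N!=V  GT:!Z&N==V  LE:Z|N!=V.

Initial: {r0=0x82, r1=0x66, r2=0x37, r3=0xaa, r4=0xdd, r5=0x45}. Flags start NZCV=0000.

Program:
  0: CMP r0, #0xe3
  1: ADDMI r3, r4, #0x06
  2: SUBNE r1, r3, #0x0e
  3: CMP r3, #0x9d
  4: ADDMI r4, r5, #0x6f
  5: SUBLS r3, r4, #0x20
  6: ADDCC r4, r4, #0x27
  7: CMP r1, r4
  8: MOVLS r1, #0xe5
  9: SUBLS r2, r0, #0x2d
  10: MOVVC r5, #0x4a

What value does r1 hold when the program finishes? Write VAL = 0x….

VAL = 0xe5

0: ✓ CMP  NZCV=1000
1: ✓ ADDMI  r3←0xe3
2: ✓ SUBNE  r1←0xd5
3: ✓ CMP  NZCV=0010
4: · ADDMI
5: · SUBLS
6: · ADDCC
7: ✓ CMP  NZCV=1000
8: ✓ MOVLS  r1←0xe5
9: ✓ SUBLS  r2←0x55
10: ✓ MOVVC  r5←0x4a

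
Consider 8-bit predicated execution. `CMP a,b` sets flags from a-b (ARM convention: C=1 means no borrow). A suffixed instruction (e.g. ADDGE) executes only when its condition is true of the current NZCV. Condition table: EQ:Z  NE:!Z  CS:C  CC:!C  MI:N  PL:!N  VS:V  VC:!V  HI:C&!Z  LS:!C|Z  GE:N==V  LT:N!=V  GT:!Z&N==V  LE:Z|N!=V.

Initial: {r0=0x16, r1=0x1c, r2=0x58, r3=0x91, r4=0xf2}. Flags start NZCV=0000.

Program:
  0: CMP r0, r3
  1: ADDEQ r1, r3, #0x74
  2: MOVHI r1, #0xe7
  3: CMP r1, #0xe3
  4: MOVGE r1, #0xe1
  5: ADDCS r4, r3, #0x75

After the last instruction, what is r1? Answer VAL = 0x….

0: ✓ CMP  NZCV=1001
1: · ADDEQ
2: · MOVHI
3: ✓ CMP  NZCV=0000
4: ✓ MOVGE  r1←0xe1
5: · ADDCS

VAL = 0xe1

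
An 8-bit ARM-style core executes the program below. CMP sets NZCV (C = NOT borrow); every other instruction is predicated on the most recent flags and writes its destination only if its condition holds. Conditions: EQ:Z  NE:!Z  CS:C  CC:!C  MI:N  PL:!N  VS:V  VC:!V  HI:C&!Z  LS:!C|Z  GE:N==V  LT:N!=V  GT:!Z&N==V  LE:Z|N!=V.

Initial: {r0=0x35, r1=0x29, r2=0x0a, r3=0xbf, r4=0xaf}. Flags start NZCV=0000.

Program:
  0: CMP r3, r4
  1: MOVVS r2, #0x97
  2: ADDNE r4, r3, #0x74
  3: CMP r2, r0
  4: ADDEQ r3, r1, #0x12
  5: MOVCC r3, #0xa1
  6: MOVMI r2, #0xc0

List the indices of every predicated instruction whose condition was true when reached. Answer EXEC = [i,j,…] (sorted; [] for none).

0: ✓ CMP  NZCV=0010
1: · MOVVS
2: ✓ ADDNE  r4←0x33
3: ✓ CMP  NZCV=1000
4: · ADDEQ
5: ✓ MOVCC  r3←0xa1
6: ✓ MOVMI  r2←0xc0

EXEC = [2,5,6]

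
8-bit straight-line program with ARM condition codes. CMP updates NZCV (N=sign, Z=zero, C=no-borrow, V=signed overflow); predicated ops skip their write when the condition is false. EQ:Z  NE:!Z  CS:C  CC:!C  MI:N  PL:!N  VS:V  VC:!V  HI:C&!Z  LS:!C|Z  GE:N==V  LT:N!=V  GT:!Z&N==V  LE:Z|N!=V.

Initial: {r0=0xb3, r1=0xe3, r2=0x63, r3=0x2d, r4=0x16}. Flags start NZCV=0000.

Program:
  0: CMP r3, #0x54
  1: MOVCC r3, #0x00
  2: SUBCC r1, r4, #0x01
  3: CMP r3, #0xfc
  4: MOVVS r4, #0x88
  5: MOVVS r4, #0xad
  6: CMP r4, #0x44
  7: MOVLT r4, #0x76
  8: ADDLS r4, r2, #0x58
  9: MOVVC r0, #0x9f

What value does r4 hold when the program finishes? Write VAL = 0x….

VAL = 0xbb

[0] flags=1000 → (cmp)
[1] flags=1000 CC?T → r3=0x00
[2] flags=1000 CC?T → r1=0x15
[3] flags=0000 → (cmp)
[4] flags=0000 VS?F → skip
[5] flags=0000 VS?F → skip
[6] flags=1000 → (cmp)
[7] flags=1000 LT?T → r4=0x76
[8] flags=1000 LS?T → r4=0xbb
[9] flags=1000 VC?T → r0=0x9f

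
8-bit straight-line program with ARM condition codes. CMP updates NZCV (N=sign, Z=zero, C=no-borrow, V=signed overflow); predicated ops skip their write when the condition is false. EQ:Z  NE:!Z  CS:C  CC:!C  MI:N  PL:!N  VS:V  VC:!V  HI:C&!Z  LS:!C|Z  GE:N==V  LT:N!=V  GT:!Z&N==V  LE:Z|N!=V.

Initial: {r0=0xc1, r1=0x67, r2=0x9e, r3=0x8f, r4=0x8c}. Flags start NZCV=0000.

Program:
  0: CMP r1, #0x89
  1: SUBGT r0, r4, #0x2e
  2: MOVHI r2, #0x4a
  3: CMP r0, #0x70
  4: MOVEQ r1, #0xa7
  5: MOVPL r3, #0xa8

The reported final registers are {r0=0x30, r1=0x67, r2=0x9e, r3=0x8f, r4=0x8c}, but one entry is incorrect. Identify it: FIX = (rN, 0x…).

[0] flags=1001 → (cmp)
[1] flags=1001 GT?T → r0=0x5e
[2] flags=1001 HI?F → skip
[3] flags=1000 → (cmp)
[4] flags=1000 EQ?F → skip
[5] flags=1000 PL?F → skip

FIX = (r0, 0x5e)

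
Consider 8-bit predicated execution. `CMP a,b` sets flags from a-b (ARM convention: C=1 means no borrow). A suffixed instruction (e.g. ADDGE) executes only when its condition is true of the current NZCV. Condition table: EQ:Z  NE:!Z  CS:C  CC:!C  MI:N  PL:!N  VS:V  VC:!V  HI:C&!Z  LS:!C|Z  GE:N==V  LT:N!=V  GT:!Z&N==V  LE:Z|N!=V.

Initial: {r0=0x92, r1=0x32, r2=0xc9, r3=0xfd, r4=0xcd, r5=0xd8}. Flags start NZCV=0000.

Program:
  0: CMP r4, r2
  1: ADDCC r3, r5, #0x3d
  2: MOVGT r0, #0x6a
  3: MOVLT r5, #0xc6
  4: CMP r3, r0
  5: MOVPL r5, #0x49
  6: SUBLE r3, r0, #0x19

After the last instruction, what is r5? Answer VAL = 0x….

0: ✓ CMP  NZCV=0010
1: · ADDCC
2: ✓ MOVGT  r0←0x6a
3: · MOVLT
4: ✓ CMP  NZCV=1010
5: · MOVPL
6: ✓ SUBLE  r3←0x51

VAL = 0xd8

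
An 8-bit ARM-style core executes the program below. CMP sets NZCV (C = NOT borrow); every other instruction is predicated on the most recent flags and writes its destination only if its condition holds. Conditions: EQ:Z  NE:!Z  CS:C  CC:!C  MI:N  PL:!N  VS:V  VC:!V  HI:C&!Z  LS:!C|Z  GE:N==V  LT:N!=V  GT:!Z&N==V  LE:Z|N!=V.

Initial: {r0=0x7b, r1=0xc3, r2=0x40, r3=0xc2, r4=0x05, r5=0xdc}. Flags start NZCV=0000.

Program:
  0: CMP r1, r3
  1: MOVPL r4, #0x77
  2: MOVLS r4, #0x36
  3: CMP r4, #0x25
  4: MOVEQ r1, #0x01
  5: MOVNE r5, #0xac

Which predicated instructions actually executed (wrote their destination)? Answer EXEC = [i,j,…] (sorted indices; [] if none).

EXEC = [1,5]

0: ✓ CMP  NZCV=0010
1: ✓ MOVPL  r4←0x77
2: · MOVLS
3: ✓ CMP  NZCV=0010
4: · MOVEQ
5: ✓ MOVNE  r5←0xac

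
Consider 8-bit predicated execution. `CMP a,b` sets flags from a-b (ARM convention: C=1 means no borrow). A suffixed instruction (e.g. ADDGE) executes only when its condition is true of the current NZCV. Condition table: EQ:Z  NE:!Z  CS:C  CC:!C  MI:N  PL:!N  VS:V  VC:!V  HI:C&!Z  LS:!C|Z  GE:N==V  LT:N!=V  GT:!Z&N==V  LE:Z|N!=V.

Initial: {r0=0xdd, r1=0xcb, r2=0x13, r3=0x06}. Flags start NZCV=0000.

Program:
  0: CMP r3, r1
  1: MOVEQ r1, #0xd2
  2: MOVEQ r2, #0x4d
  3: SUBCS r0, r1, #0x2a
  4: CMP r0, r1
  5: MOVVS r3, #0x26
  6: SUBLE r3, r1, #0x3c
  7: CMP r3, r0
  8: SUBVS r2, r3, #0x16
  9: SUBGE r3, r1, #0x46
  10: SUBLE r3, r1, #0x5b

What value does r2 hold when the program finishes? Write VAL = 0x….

VAL = 0x13

0: ✓ CMP  NZCV=0000
1: · MOVEQ
2: · MOVEQ
3: · SUBCS
4: ✓ CMP  NZCV=0010
5: · MOVVS
6: · SUBLE
7: ✓ CMP  NZCV=0000
8: · SUBVS
9: ✓ SUBGE  r3←0x85
10: · SUBLE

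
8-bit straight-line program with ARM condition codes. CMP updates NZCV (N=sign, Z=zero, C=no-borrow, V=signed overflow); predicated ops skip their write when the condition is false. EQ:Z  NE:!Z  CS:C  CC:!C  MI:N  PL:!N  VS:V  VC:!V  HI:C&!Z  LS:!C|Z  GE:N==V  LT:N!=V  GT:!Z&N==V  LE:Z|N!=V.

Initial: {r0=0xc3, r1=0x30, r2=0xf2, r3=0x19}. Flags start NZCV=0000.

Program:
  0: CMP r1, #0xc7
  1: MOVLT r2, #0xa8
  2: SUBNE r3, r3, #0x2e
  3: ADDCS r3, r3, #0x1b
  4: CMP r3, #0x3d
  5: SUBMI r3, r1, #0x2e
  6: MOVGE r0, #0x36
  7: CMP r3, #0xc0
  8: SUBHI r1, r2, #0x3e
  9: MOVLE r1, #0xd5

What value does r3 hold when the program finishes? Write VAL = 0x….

VAL = 0x02

[0] flags=0000 → (cmp)
[1] flags=0000 LT?F → skip
[2] flags=0000 NE?T → r3=0xeb
[3] flags=0000 CS?F → skip
[4] flags=1010 → (cmp)
[5] flags=1010 MI?T → r3=0x02
[6] flags=1010 GE?F → skip
[7] flags=0000 → (cmp)
[8] flags=0000 HI?F → skip
[9] flags=0000 LE?F → skip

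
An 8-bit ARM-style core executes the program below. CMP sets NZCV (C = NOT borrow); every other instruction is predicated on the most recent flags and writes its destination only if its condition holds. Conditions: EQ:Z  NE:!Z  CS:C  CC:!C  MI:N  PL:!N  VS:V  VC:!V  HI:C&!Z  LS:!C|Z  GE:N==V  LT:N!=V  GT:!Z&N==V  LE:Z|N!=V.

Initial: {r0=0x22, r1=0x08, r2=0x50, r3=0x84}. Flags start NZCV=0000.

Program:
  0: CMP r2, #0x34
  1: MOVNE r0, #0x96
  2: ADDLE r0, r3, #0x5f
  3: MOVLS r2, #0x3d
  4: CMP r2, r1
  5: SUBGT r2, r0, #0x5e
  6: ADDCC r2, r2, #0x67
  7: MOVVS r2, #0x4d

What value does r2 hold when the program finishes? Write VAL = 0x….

VAL = 0x38

0: ✓ CMP  NZCV=0010
1: ✓ MOVNE  r0←0x96
2: · ADDLE
3: · MOVLS
4: ✓ CMP  NZCV=0010
5: ✓ SUBGT  r2←0x38
6: · ADDCC
7: · MOVVS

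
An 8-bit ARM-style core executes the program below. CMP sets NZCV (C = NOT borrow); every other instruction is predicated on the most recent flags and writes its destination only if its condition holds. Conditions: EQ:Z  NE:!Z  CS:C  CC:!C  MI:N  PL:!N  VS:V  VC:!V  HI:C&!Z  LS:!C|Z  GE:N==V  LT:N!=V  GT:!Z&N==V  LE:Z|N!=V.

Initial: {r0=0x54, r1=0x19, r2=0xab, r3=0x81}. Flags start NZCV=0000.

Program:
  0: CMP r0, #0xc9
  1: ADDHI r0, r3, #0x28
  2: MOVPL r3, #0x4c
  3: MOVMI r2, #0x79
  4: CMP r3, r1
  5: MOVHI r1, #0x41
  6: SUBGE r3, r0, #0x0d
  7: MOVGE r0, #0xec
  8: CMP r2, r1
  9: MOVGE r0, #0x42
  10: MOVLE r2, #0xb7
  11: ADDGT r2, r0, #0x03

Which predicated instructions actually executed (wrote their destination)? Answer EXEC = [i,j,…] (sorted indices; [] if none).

EXEC = [3,5,9,11]

[0] flags=1001 → (cmp)
[1] flags=1001 HI?F → skip
[2] flags=1001 PL?F → skip
[3] flags=1001 MI?T → r2=0x79
[4] flags=0011 → (cmp)
[5] flags=0011 HI?T → r1=0x41
[6] flags=0011 GE?F → skip
[7] flags=0011 GE?F → skip
[8] flags=0010 → (cmp)
[9] flags=0010 GE?T → r0=0x42
[10] flags=0010 LE?F → skip
[11] flags=0010 GT?T → r2=0x45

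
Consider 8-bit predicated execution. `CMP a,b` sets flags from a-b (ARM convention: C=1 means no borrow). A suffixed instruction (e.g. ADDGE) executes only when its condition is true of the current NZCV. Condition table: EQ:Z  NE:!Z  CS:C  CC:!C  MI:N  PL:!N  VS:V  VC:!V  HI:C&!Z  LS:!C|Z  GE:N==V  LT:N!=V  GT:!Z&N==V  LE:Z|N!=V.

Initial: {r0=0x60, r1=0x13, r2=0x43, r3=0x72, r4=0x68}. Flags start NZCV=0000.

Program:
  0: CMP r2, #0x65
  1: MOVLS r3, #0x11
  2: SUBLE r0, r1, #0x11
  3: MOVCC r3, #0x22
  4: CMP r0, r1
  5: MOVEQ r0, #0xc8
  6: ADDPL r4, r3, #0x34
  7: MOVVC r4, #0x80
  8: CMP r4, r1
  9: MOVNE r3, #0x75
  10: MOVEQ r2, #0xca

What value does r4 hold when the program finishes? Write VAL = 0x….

VAL = 0x80

0: ✓ CMP  NZCV=1000
1: ✓ MOVLS  r3←0x11
2: ✓ SUBLE  r0←0x02
3: ✓ MOVCC  r3←0x22
4: ✓ CMP  NZCV=1000
5: · MOVEQ
6: · ADDPL
7: ✓ MOVVC  r4←0x80
8: ✓ CMP  NZCV=0011
9: ✓ MOVNE  r3←0x75
10: · MOVEQ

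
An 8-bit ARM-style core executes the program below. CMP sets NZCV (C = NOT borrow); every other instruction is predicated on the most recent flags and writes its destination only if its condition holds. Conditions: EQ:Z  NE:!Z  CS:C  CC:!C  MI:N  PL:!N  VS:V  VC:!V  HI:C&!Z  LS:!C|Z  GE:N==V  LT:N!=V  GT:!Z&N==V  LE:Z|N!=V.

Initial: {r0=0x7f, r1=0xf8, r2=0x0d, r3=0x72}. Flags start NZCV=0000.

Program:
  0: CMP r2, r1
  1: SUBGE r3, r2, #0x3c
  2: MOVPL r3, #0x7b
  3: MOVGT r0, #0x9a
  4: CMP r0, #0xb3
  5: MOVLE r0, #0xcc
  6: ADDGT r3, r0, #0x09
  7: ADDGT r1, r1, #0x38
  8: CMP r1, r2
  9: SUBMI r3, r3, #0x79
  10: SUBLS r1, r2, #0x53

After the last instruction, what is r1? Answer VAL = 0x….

VAL = 0xf8

0: ✓ CMP  NZCV=0000
1: ✓ SUBGE  r3←0xd1
2: ✓ MOVPL  r3←0x7b
3: ✓ MOVGT  r0←0x9a
4: ✓ CMP  NZCV=1000
5: ✓ MOVLE  r0←0xcc
6: · ADDGT
7: · ADDGT
8: ✓ CMP  NZCV=1010
9: ✓ SUBMI  r3←0x02
10: · SUBLS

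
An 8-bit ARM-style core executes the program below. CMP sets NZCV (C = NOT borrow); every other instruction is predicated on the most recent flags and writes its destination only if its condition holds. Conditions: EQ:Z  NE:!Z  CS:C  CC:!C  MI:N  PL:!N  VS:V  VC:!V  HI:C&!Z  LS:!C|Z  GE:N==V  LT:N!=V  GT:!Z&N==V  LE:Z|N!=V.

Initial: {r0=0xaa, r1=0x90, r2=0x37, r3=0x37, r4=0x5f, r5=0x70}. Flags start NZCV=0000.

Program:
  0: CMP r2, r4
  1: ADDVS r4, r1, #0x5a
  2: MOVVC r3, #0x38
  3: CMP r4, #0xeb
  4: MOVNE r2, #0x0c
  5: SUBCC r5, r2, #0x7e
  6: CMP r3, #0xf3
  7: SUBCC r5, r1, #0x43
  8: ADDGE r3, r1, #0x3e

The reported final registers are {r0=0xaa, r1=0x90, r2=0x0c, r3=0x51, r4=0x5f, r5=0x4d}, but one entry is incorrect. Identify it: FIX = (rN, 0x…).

0: ✓ CMP  NZCV=1000
1: · ADDVS
2: ✓ MOVVC  r3←0x38
3: ✓ CMP  NZCV=0000
4: ✓ MOVNE  r2←0x0c
5: ✓ SUBCC  r5←0x8e
6: ✓ CMP  NZCV=0000
7: ✓ SUBCC  r5←0x4d
8: ✓ ADDGE  r3←0xce

FIX = (r3, 0xce)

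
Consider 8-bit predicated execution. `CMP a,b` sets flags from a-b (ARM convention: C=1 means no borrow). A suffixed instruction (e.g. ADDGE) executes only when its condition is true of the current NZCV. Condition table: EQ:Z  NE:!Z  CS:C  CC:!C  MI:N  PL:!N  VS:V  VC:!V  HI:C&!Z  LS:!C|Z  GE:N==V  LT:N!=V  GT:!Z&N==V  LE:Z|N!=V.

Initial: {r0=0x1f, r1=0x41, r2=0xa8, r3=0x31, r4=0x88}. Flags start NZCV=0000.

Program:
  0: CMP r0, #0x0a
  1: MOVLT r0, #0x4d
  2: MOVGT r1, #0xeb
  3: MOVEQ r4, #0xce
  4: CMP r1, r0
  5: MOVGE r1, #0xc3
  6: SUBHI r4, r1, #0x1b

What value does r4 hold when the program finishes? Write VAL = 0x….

VAL = 0xd0

[0] flags=0010 → (cmp)
[1] flags=0010 LT?F → skip
[2] flags=0010 GT?T → r1=0xeb
[3] flags=0010 EQ?F → skip
[4] flags=1010 → (cmp)
[5] flags=1010 GE?F → skip
[6] flags=1010 HI?T → r4=0xd0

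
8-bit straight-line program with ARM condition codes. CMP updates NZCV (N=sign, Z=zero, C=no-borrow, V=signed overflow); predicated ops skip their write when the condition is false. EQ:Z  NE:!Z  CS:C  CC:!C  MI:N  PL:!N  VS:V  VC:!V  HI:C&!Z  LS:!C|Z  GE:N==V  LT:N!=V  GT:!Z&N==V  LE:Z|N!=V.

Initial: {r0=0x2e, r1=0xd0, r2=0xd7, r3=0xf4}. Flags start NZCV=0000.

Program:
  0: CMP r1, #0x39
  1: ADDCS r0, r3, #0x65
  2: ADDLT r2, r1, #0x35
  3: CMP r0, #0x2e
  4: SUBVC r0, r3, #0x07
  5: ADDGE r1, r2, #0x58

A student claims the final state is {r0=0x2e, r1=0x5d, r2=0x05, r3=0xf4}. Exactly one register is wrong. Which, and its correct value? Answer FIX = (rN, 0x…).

FIX = (r0, 0xed)

0: ✓ CMP  NZCV=1010
1: ✓ ADDCS  r0←0x59
2: ✓ ADDLT  r2←0x05
3: ✓ CMP  NZCV=0010
4: ✓ SUBVC  r0←0xed
5: ✓ ADDGE  r1←0x5d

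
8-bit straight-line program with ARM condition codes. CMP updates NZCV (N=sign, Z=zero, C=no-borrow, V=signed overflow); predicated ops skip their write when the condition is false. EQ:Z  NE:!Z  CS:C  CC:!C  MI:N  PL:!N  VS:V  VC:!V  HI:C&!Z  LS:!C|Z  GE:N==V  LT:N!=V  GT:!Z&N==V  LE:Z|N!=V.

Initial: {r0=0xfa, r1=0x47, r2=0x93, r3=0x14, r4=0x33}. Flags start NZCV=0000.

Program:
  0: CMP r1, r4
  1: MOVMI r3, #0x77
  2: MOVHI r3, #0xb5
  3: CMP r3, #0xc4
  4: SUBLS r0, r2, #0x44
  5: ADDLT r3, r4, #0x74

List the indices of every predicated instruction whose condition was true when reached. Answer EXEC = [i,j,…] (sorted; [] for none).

0: ✓ CMP  NZCV=0010
1: · MOVMI
2: ✓ MOVHI  r3←0xb5
3: ✓ CMP  NZCV=1000
4: ✓ SUBLS  r0←0x4f
5: ✓ ADDLT  r3←0xa7

EXEC = [2,4,5]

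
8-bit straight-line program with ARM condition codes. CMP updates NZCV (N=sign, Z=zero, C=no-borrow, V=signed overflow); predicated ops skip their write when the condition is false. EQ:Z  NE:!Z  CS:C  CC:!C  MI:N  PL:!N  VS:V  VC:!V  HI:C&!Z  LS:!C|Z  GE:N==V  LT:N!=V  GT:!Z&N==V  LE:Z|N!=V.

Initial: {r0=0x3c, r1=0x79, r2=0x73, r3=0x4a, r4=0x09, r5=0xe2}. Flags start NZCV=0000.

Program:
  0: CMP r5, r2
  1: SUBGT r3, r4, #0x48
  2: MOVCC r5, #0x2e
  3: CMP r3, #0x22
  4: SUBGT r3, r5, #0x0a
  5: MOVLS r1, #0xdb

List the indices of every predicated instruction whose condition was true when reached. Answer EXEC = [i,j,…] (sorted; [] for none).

[0] flags=0011 → (cmp)
[1] flags=0011 GT?F → skip
[2] flags=0011 CC?F → skip
[3] flags=0010 → (cmp)
[4] flags=0010 GT?T → r3=0xd8
[5] flags=0010 LS?F → skip

EXEC = [4]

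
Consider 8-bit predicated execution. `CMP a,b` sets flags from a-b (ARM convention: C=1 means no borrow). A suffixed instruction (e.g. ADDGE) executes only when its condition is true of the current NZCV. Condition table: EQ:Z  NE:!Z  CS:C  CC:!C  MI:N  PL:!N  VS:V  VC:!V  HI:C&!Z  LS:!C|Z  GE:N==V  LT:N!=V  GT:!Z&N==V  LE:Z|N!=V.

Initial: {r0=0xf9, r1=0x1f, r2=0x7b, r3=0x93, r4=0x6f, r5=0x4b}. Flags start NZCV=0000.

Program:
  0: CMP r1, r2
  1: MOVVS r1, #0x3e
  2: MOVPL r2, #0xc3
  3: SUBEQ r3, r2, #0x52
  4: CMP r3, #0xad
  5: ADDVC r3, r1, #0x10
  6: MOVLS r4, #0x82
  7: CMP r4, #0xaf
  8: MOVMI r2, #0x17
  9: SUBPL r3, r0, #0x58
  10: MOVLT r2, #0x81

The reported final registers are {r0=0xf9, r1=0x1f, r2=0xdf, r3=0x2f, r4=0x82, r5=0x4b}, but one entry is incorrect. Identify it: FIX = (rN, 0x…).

FIX = (r2, 0x81)

[0] flags=1000 → (cmp)
[1] flags=1000 VS?F → skip
[2] flags=1000 PL?F → skip
[3] flags=1000 EQ?F → skip
[4] flags=1000 → (cmp)
[5] flags=1000 VC?T → r3=0x2f
[6] flags=1000 LS?T → r4=0x82
[7] flags=1000 → (cmp)
[8] flags=1000 MI?T → r2=0x17
[9] flags=1000 PL?F → skip
[10] flags=1000 LT?T → r2=0x81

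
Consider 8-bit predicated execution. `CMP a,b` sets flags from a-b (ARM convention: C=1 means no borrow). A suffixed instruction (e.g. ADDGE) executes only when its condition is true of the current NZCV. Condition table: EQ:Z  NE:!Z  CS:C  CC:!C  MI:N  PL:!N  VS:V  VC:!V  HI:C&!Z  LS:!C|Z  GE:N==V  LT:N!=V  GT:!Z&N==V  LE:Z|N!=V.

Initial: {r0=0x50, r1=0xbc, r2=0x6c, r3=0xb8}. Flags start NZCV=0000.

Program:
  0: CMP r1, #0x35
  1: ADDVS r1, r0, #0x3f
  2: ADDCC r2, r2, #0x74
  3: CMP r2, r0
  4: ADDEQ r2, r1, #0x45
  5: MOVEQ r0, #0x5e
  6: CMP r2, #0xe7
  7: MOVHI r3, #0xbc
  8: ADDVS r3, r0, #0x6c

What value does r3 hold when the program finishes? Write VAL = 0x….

[0] flags=1010 → (cmp)
[1] flags=1010 VS?F → skip
[2] flags=1010 CC?F → skip
[3] flags=0010 → (cmp)
[4] flags=0010 EQ?F → skip
[5] flags=0010 EQ?F → skip
[6] flags=1001 → (cmp)
[7] flags=1001 HI?F → skip
[8] flags=1001 VS?T → r3=0xbc

VAL = 0xbc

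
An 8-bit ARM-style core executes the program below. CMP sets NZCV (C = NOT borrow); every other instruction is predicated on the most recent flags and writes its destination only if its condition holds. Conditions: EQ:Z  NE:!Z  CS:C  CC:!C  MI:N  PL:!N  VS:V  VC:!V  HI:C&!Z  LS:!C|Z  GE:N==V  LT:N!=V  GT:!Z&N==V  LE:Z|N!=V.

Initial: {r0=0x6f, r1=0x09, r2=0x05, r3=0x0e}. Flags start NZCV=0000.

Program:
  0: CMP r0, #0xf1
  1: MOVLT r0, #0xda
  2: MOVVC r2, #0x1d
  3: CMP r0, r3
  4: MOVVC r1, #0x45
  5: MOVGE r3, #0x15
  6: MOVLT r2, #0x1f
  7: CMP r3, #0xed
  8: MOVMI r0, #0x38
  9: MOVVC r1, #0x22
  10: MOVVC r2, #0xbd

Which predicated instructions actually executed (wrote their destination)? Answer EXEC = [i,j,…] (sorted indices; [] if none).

[0] flags=0000 → (cmp)
[1] flags=0000 LT?F → skip
[2] flags=0000 VC?T → r2=0x1d
[3] flags=0010 → (cmp)
[4] flags=0010 VC?T → r1=0x45
[5] flags=0010 GE?T → r3=0x15
[6] flags=0010 LT?F → skip
[7] flags=0000 → (cmp)
[8] flags=0000 MI?F → skip
[9] flags=0000 VC?T → r1=0x22
[10] flags=0000 VC?T → r2=0xbd

EXEC = [2,4,5,9,10]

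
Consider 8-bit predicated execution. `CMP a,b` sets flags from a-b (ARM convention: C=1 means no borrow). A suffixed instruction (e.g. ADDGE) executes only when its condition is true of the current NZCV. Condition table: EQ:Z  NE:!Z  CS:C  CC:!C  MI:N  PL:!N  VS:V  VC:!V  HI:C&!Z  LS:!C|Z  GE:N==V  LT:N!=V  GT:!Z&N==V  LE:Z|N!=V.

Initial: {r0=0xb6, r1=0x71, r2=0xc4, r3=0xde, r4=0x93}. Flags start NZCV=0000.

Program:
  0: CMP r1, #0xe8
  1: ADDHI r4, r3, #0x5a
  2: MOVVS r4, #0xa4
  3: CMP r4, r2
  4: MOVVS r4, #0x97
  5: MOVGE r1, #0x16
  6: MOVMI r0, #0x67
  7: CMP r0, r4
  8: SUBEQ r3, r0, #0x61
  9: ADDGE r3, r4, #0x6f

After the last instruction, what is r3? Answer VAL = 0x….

VAL = 0x13

0: ✓ CMP  NZCV=1001
1: · ADDHI
2: ✓ MOVVS  r4←0xa4
3: ✓ CMP  NZCV=1000
4: · MOVVS
5: · MOVGE
6: ✓ MOVMI  r0←0x67
7: ✓ CMP  NZCV=1001
8: · SUBEQ
9: ✓ ADDGE  r3←0x13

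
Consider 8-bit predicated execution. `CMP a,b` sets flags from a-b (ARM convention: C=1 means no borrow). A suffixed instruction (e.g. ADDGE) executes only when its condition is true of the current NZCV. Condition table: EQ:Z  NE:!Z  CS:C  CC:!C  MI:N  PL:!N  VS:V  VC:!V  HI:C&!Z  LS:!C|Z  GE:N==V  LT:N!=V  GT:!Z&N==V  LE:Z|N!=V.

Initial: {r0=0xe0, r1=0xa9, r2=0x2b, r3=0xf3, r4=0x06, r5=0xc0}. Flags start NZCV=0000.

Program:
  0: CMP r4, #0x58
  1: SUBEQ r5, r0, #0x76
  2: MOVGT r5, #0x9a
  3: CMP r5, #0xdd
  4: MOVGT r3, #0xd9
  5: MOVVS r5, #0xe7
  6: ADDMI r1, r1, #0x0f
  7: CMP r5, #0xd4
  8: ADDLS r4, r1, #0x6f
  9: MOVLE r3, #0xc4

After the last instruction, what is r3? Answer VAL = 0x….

VAL = 0xc4

0: ✓ CMP  NZCV=1000
1: · SUBEQ
2: · MOVGT
3: ✓ CMP  NZCV=1000
4: · MOVGT
5: · MOVVS
6: ✓ ADDMI  r1←0xb8
7: ✓ CMP  NZCV=1000
8: ✓ ADDLS  r4←0x27
9: ✓ MOVLE  r3←0xc4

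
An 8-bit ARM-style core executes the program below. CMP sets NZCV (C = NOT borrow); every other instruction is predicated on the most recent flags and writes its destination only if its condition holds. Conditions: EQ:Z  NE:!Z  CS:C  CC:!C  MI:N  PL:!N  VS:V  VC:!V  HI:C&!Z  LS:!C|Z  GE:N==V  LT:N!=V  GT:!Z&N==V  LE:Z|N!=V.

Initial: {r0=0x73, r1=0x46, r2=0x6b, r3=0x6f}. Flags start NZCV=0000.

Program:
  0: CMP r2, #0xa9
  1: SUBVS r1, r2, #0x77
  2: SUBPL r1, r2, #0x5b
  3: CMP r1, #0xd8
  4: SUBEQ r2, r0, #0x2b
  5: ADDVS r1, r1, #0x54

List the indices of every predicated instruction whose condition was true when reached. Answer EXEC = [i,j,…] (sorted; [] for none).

EXEC = [1]

[0] flags=1001 → (cmp)
[1] flags=1001 VS?T → r1=0xf4
[2] flags=1001 PL?F → skip
[3] flags=0010 → (cmp)
[4] flags=0010 EQ?F → skip
[5] flags=0010 VS?F → skip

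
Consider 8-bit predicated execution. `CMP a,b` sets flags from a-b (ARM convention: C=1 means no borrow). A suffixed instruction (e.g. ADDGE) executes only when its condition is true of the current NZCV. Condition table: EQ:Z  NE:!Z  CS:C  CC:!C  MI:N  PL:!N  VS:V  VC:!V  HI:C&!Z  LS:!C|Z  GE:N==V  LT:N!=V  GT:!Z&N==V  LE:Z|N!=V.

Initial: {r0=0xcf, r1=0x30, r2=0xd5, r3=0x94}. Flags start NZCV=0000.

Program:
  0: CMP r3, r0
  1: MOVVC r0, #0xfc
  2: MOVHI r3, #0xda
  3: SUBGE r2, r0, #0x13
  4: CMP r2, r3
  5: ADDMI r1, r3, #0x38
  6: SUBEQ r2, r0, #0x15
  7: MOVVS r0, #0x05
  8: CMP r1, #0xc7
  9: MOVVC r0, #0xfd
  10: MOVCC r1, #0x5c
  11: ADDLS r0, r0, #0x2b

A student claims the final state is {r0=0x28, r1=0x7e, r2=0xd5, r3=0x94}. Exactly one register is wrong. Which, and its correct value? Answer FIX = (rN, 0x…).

0: ✓ CMP  NZCV=1000
1: ✓ MOVVC  r0←0xfc
2: · MOVHI
3: · SUBGE
4: ✓ CMP  NZCV=0010
5: · ADDMI
6: · SUBEQ
7: · MOVVS
8: ✓ CMP  NZCV=0000
9: ✓ MOVVC  r0←0xfd
10: ✓ MOVCC  r1←0x5c
11: ✓ ADDLS  r0←0x28

FIX = (r1, 0x5c)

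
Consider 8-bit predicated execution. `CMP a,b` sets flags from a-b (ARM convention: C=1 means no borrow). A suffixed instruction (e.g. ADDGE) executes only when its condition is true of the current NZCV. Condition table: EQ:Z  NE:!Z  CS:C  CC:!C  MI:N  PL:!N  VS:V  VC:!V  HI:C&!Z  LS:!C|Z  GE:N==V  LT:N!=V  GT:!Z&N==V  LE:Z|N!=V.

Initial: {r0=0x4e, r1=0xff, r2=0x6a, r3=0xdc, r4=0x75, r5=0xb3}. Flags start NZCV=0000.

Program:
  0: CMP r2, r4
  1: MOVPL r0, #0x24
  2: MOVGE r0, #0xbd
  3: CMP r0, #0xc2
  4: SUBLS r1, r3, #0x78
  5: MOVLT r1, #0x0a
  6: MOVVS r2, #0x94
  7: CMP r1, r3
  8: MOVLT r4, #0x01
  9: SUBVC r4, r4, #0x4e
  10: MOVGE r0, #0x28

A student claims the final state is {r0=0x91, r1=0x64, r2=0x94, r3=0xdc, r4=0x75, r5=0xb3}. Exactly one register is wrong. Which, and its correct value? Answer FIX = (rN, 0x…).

0: ✓ CMP  NZCV=1000
1: · MOVPL
2: · MOVGE
3: ✓ CMP  NZCV=1001
4: ✓ SUBLS  r1←0x64
5: · MOVLT
6: ✓ MOVVS  r2←0x94
7: ✓ CMP  NZCV=1001
8: · MOVLT
9: · SUBVC
10: ✓ MOVGE  r0←0x28

FIX = (r0, 0x28)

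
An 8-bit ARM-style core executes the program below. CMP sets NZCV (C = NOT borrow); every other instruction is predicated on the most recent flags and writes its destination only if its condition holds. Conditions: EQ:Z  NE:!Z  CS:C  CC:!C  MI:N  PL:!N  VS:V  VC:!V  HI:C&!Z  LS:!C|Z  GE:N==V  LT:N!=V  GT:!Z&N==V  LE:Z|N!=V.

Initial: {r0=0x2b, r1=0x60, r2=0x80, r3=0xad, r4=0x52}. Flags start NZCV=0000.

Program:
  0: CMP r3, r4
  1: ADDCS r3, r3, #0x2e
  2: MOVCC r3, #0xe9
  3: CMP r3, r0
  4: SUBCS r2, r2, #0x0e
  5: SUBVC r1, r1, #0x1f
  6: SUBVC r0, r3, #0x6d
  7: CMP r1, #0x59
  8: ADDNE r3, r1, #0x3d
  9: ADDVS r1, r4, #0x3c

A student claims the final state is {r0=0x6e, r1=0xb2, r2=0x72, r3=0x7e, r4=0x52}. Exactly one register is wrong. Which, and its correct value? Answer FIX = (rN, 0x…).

FIX = (r1, 0x41)

[0] flags=0011 → (cmp)
[1] flags=0011 CS?T → r3=0xdb
[2] flags=0011 CC?F → skip
[3] flags=1010 → (cmp)
[4] flags=1010 CS?T → r2=0x72
[5] flags=1010 VC?T → r1=0x41
[6] flags=1010 VC?T → r0=0x6e
[7] flags=1000 → (cmp)
[8] flags=1000 NE?T → r3=0x7e
[9] flags=1000 VS?F → skip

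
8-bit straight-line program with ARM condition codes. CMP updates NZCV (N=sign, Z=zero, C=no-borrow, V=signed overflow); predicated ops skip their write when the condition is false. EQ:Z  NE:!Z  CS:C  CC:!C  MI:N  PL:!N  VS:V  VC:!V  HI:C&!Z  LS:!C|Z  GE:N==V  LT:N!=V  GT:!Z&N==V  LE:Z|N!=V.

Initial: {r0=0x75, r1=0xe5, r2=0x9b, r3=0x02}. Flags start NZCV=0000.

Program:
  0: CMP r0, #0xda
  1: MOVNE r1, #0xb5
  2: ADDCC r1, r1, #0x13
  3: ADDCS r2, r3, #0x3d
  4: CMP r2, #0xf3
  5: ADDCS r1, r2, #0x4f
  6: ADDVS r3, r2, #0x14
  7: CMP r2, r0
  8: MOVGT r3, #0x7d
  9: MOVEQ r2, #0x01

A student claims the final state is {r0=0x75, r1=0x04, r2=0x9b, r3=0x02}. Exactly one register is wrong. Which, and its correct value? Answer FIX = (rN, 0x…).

FIX = (r1, 0xc8)

[0] flags=1001 → (cmp)
[1] flags=1001 NE?T → r1=0xb5
[2] flags=1001 CC?T → r1=0xc8
[3] flags=1001 CS?F → skip
[4] flags=1000 → (cmp)
[5] flags=1000 CS?F → skip
[6] flags=1000 VS?F → skip
[7] flags=0011 → (cmp)
[8] flags=0011 GT?F → skip
[9] flags=0011 EQ?F → skip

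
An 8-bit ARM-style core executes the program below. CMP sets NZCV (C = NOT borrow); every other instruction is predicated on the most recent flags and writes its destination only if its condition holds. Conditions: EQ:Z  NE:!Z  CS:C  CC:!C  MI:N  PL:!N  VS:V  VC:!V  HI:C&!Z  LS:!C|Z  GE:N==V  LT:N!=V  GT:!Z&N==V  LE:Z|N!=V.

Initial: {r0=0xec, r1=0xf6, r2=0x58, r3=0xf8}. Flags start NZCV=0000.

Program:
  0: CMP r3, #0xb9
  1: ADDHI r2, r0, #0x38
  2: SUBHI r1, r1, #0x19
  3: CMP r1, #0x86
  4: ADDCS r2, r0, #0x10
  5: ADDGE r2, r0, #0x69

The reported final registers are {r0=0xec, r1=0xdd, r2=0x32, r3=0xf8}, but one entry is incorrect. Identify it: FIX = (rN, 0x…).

FIX = (r2, 0x55)

0: ✓ CMP  NZCV=0010
1: ✓ ADDHI  r2←0x24
2: ✓ SUBHI  r1←0xdd
3: ✓ CMP  NZCV=0010
4: ✓ ADDCS  r2←0xfc
5: ✓ ADDGE  r2←0x55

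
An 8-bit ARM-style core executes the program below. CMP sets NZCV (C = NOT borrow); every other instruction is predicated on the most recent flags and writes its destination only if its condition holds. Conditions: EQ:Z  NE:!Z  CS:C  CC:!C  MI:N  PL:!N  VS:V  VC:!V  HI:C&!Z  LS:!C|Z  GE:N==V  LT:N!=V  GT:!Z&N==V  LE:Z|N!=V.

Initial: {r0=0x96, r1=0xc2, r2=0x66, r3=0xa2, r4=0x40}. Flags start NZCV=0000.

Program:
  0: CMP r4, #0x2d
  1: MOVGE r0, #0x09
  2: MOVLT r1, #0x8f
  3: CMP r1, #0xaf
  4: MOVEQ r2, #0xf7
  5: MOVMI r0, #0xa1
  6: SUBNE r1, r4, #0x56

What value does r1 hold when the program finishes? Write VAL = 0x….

0: ✓ CMP  NZCV=0010
1: ✓ MOVGE  r0←0x09
2: · MOVLT
3: ✓ CMP  NZCV=0010
4: · MOVEQ
5: · MOVMI
6: ✓ SUBNE  r1←0xea

VAL = 0xea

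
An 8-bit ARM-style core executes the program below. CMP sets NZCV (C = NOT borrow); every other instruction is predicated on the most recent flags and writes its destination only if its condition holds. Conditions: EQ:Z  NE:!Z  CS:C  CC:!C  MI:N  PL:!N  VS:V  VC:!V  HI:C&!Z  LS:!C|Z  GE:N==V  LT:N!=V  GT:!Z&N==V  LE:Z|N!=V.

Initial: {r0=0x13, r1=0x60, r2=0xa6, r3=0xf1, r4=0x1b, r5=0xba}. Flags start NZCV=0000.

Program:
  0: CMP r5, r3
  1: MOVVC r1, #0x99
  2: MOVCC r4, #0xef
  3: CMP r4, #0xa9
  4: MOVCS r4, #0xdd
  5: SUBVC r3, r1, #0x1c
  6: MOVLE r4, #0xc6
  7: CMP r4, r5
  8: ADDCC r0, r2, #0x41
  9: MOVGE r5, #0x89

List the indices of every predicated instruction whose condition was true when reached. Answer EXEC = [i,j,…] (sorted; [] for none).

[0] flags=1000 → (cmp)
[1] flags=1000 VC?T → r1=0x99
[2] flags=1000 CC?T → r4=0xef
[3] flags=0010 → (cmp)
[4] flags=0010 CS?T → r4=0xdd
[5] flags=0010 VC?T → r3=0x7d
[6] flags=0010 LE?F → skip
[7] flags=0010 → (cmp)
[8] flags=0010 CC?F → skip
[9] flags=0010 GE?T → r5=0x89

EXEC = [1,2,4,5,9]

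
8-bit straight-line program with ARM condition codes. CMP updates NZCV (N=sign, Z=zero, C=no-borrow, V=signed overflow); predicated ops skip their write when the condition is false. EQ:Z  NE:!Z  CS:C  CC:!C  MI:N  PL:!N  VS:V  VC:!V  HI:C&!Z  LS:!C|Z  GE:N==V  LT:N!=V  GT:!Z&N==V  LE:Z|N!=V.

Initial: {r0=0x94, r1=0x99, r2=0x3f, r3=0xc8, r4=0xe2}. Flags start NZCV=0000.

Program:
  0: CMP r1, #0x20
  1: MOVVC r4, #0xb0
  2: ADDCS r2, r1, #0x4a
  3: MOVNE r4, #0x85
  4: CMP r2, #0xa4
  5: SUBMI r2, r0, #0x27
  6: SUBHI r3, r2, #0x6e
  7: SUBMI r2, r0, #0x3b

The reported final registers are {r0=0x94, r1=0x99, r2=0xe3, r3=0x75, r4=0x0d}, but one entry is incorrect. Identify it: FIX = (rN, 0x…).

FIX = (r4, 0x85)

0: ✓ CMP  NZCV=0011
1: · MOVVC
2: ✓ ADDCS  r2←0xe3
3: ✓ MOVNE  r4←0x85
4: ✓ CMP  NZCV=0010
5: · SUBMI
6: ✓ SUBHI  r3←0x75
7: · SUBMI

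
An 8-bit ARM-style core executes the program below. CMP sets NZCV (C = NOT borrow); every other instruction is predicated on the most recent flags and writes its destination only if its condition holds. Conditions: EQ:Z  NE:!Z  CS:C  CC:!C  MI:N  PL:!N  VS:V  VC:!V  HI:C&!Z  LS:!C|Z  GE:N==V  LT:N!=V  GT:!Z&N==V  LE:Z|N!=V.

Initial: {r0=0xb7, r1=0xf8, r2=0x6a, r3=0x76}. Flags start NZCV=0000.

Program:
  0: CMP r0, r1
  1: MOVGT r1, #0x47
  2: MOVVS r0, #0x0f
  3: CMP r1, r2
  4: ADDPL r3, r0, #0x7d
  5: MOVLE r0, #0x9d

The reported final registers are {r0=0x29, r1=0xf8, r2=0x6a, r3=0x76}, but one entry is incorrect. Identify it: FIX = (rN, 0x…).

[0] flags=1000 → (cmp)
[1] flags=1000 GT?F → skip
[2] flags=1000 VS?F → skip
[3] flags=1010 → (cmp)
[4] flags=1010 PL?F → skip
[5] flags=1010 LE?T → r0=0x9d

FIX = (r0, 0x9d)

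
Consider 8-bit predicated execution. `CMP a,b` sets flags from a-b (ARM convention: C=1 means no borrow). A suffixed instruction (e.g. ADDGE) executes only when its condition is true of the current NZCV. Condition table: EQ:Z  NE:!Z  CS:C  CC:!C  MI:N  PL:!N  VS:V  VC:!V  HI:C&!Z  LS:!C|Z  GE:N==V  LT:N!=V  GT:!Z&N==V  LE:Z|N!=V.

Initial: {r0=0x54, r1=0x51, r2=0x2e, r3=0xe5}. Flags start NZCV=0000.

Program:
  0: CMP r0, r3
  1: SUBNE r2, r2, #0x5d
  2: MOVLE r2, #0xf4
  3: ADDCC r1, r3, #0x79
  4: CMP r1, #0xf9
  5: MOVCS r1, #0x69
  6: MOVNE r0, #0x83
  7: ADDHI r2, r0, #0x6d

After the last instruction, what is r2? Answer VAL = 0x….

VAL = 0xd1

0: ✓ CMP  NZCV=0000
1: ✓ SUBNE  r2←0xd1
2: · MOVLE
3: ✓ ADDCC  r1←0x5e
4: ✓ CMP  NZCV=0000
5: · MOVCS
6: ✓ MOVNE  r0←0x83
7: · ADDHI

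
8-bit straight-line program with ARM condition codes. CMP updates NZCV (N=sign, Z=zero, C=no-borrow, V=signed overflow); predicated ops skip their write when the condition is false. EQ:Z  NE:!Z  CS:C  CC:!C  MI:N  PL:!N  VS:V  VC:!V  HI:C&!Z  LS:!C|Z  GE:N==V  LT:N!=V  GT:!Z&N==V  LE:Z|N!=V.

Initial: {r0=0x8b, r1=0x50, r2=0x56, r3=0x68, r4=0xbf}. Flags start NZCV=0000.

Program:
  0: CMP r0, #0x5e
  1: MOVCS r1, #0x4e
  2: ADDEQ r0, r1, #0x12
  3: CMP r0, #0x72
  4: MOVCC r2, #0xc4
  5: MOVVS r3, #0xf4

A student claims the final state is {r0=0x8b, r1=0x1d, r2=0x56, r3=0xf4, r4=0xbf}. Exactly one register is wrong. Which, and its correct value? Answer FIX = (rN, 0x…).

0: ✓ CMP  NZCV=0011
1: ✓ MOVCS  r1←0x4e
2: · ADDEQ
3: ✓ CMP  NZCV=0011
4: · MOVCC
5: ✓ MOVVS  r3←0xf4

FIX = (r1, 0x4e)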